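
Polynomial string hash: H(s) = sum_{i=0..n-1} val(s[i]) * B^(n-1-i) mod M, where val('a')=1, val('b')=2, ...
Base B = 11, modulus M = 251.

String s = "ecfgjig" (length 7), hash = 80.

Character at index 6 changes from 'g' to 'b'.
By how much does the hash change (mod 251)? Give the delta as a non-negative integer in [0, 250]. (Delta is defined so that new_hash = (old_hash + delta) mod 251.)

Delta formula: (val(new) - val(old)) * B^(n-1-k) mod M
  val('b') - val('g') = 2 - 7 = -5
  B^(n-1-k) = 11^0 mod 251 = 1
  Delta = -5 * 1 mod 251 = 246

Answer: 246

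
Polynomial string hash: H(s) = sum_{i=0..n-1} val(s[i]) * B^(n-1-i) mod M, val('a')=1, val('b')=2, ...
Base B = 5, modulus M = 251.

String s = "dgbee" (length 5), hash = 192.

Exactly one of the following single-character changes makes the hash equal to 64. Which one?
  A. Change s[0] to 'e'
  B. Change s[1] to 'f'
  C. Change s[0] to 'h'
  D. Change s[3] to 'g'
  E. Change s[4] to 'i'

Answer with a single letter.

Option A: s[0]='d'->'e', delta=(5-4)*5^4 mod 251 = 123, hash=192+123 mod 251 = 64 <-- target
Option B: s[1]='g'->'f', delta=(6-7)*5^3 mod 251 = 126, hash=192+126 mod 251 = 67
Option C: s[0]='d'->'h', delta=(8-4)*5^4 mod 251 = 241, hash=192+241 mod 251 = 182
Option D: s[3]='e'->'g', delta=(7-5)*5^1 mod 251 = 10, hash=192+10 mod 251 = 202
Option E: s[4]='e'->'i', delta=(9-5)*5^0 mod 251 = 4, hash=192+4 mod 251 = 196

Answer: A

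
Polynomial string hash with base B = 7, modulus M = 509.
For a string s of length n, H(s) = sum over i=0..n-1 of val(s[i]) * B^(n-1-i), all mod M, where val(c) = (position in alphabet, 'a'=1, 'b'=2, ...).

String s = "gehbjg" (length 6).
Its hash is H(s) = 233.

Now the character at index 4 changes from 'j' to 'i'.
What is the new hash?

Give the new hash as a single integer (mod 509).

Answer: 226

Derivation:
val('j') = 10, val('i') = 9
Position k = 4, exponent = n-1-k = 1
B^1 mod M = 7^1 mod 509 = 7
Delta = (9 - 10) * 7 mod 509 = 502
New hash = (233 + 502) mod 509 = 226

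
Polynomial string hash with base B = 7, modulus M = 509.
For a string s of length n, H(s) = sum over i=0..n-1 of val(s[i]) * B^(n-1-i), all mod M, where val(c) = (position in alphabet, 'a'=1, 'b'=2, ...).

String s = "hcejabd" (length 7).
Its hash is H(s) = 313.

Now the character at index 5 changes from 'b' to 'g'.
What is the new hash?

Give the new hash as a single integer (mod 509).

Answer: 348

Derivation:
val('b') = 2, val('g') = 7
Position k = 5, exponent = n-1-k = 1
B^1 mod M = 7^1 mod 509 = 7
Delta = (7 - 2) * 7 mod 509 = 35
New hash = (313 + 35) mod 509 = 348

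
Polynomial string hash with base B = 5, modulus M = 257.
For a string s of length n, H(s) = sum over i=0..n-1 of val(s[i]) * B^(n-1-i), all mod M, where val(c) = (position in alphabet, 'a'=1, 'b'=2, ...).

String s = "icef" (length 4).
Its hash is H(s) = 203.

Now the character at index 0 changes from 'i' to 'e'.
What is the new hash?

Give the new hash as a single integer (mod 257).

val('i') = 9, val('e') = 5
Position k = 0, exponent = n-1-k = 3
B^3 mod M = 5^3 mod 257 = 125
Delta = (5 - 9) * 125 mod 257 = 14
New hash = (203 + 14) mod 257 = 217

Answer: 217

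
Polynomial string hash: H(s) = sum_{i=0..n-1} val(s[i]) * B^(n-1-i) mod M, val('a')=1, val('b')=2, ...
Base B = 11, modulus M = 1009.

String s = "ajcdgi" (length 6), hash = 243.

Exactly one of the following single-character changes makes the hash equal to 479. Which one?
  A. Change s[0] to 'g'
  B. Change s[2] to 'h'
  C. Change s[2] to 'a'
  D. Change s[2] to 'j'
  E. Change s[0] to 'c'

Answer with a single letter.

Answer: D

Derivation:
Option A: s[0]='a'->'g', delta=(7-1)*11^5 mod 1009 = 693, hash=243+693 mod 1009 = 936
Option B: s[2]='c'->'h', delta=(8-3)*11^3 mod 1009 = 601, hash=243+601 mod 1009 = 844
Option C: s[2]='c'->'a', delta=(1-3)*11^3 mod 1009 = 365, hash=243+365 mod 1009 = 608
Option D: s[2]='c'->'j', delta=(10-3)*11^3 mod 1009 = 236, hash=243+236 mod 1009 = 479 <-- target
Option E: s[0]='a'->'c', delta=(3-1)*11^5 mod 1009 = 231, hash=243+231 mod 1009 = 474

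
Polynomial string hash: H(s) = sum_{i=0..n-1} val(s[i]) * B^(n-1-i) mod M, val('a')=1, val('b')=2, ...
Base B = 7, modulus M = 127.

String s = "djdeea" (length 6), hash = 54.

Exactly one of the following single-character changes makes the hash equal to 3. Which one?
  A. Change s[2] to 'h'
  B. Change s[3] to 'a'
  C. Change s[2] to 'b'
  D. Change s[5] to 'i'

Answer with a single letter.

Option A: s[2]='d'->'h', delta=(8-4)*7^3 mod 127 = 102, hash=54+102 mod 127 = 29
Option B: s[3]='e'->'a', delta=(1-5)*7^2 mod 127 = 58, hash=54+58 mod 127 = 112
Option C: s[2]='d'->'b', delta=(2-4)*7^3 mod 127 = 76, hash=54+76 mod 127 = 3 <-- target
Option D: s[5]='a'->'i', delta=(9-1)*7^0 mod 127 = 8, hash=54+8 mod 127 = 62

Answer: C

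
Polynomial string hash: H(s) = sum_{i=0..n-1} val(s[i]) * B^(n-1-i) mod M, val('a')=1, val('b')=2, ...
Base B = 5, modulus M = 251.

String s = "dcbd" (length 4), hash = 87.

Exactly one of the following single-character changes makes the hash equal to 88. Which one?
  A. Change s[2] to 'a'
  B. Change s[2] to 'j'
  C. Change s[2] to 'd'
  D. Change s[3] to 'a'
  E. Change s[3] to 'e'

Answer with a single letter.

Option A: s[2]='b'->'a', delta=(1-2)*5^1 mod 251 = 246, hash=87+246 mod 251 = 82
Option B: s[2]='b'->'j', delta=(10-2)*5^1 mod 251 = 40, hash=87+40 mod 251 = 127
Option C: s[2]='b'->'d', delta=(4-2)*5^1 mod 251 = 10, hash=87+10 mod 251 = 97
Option D: s[3]='d'->'a', delta=(1-4)*5^0 mod 251 = 248, hash=87+248 mod 251 = 84
Option E: s[3]='d'->'e', delta=(5-4)*5^0 mod 251 = 1, hash=87+1 mod 251 = 88 <-- target

Answer: E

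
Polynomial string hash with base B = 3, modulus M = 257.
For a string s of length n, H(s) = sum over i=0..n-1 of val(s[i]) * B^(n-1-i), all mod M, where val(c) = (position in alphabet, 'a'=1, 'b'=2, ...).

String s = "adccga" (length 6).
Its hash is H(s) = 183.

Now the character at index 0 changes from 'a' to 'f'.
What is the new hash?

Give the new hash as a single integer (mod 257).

val('a') = 1, val('f') = 6
Position k = 0, exponent = n-1-k = 5
B^5 mod M = 3^5 mod 257 = 243
Delta = (6 - 1) * 243 mod 257 = 187
New hash = (183 + 187) mod 257 = 113

Answer: 113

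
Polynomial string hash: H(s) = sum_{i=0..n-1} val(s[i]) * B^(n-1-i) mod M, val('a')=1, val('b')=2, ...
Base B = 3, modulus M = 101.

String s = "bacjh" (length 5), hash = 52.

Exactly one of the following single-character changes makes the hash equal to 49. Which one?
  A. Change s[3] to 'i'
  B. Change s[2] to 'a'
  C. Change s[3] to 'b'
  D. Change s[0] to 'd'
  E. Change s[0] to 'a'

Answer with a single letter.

Option A: s[3]='j'->'i', delta=(9-10)*3^1 mod 101 = 98, hash=52+98 mod 101 = 49 <-- target
Option B: s[2]='c'->'a', delta=(1-3)*3^2 mod 101 = 83, hash=52+83 mod 101 = 34
Option C: s[3]='j'->'b', delta=(2-10)*3^1 mod 101 = 77, hash=52+77 mod 101 = 28
Option D: s[0]='b'->'d', delta=(4-2)*3^4 mod 101 = 61, hash=52+61 mod 101 = 12
Option E: s[0]='b'->'a', delta=(1-2)*3^4 mod 101 = 20, hash=52+20 mod 101 = 72

Answer: A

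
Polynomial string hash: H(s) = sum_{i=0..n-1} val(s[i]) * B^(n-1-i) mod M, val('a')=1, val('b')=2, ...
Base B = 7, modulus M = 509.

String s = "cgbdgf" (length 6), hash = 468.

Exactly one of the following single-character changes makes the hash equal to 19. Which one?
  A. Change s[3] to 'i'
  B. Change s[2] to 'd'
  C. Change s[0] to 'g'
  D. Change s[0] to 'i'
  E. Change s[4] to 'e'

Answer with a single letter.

Option A: s[3]='d'->'i', delta=(9-4)*7^2 mod 509 = 245, hash=468+245 mod 509 = 204
Option B: s[2]='b'->'d', delta=(4-2)*7^3 mod 509 = 177, hash=468+177 mod 509 = 136
Option C: s[0]='c'->'g', delta=(7-3)*7^5 mod 509 = 40, hash=468+40 mod 509 = 508
Option D: s[0]='c'->'i', delta=(9-3)*7^5 mod 509 = 60, hash=468+60 mod 509 = 19 <-- target
Option E: s[4]='g'->'e', delta=(5-7)*7^1 mod 509 = 495, hash=468+495 mod 509 = 454

Answer: D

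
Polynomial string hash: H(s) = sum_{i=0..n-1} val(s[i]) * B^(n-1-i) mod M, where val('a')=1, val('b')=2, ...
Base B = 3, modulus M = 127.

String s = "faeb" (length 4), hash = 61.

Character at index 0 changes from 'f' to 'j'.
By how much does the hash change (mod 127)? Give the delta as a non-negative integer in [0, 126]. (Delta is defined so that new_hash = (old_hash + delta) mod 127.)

Delta formula: (val(new) - val(old)) * B^(n-1-k) mod M
  val('j') - val('f') = 10 - 6 = 4
  B^(n-1-k) = 3^3 mod 127 = 27
  Delta = 4 * 27 mod 127 = 108

Answer: 108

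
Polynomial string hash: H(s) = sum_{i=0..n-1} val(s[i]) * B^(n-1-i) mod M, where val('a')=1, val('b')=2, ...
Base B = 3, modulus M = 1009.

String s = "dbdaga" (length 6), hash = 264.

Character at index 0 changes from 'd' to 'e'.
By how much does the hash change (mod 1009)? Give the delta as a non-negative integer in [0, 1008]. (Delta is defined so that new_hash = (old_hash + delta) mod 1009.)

Delta formula: (val(new) - val(old)) * B^(n-1-k) mod M
  val('e') - val('d') = 5 - 4 = 1
  B^(n-1-k) = 3^5 mod 1009 = 243
  Delta = 1 * 243 mod 1009 = 243

Answer: 243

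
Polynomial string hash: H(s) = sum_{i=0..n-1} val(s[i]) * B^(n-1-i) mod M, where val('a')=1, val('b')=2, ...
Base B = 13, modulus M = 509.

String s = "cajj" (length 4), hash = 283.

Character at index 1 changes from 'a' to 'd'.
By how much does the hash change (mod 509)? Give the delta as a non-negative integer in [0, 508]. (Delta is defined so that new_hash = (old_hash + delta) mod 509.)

Delta formula: (val(new) - val(old)) * B^(n-1-k) mod M
  val('d') - val('a') = 4 - 1 = 3
  B^(n-1-k) = 13^2 mod 509 = 169
  Delta = 3 * 169 mod 509 = 507

Answer: 507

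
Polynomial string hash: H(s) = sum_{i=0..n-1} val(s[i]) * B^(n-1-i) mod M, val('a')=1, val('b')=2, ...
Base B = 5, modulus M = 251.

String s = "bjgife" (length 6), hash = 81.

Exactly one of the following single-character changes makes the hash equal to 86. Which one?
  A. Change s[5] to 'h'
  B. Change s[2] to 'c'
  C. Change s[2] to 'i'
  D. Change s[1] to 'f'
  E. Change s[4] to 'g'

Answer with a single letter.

Option A: s[5]='e'->'h', delta=(8-5)*5^0 mod 251 = 3, hash=81+3 mod 251 = 84
Option B: s[2]='g'->'c', delta=(3-7)*5^3 mod 251 = 2, hash=81+2 mod 251 = 83
Option C: s[2]='g'->'i', delta=(9-7)*5^3 mod 251 = 250, hash=81+250 mod 251 = 80
Option D: s[1]='j'->'f', delta=(6-10)*5^4 mod 251 = 10, hash=81+10 mod 251 = 91
Option E: s[4]='f'->'g', delta=(7-6)*5^1 mod 251 = 5, hash=81+5 mod 251 = 86 <-- target

Answer: E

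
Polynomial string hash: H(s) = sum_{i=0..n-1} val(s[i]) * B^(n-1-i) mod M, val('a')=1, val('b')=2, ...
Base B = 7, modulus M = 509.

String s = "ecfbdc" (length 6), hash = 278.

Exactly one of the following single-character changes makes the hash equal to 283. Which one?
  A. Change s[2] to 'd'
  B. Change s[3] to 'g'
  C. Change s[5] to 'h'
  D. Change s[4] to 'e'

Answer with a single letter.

Answer: C

Derivation:
Option A: s[2]='f'->'d', delta=(4-6)*7^3 mod 509 = 332, hash=278+332 mod 509 = 101
Option B: s[3]='b'->'g', delta=(7-2)*7^2 mod 509 = 245, hash=278+245 mod 509 = 14
Option C: s[5]='c'->'h', delta=(8-3)*7^0 mod 509 = 5, hash=278+5 mod 509 = 283 <-- target
Option D: s[4]='d'->'e', delta=(5-4)*7^1 mod 509 = 7, hash=278+7 mod 509 = 285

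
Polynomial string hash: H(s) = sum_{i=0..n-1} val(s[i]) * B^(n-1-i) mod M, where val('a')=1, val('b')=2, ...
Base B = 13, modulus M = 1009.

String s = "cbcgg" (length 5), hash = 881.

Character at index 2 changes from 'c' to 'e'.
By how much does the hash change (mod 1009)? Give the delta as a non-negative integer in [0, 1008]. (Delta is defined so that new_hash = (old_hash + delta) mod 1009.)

Delta formula: (val(new) - val(old)) * B^(n-1-k) mod M
  val('e') - val('c') = 5 - 3 = 2
  B^(n-1-k) = 13^2 mod 1009 = 169
  Delta = 2 * 169 mod 1009 = 338

Answer: 338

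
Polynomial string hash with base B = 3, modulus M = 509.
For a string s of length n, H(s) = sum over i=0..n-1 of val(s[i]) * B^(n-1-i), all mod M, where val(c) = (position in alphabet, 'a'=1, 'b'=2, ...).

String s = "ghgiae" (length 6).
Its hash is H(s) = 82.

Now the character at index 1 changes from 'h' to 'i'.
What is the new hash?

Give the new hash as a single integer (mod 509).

val('h') = 8, val('i') = 9
Position k = 1, exponent = n-1-k = 4
B^4 mod M = 3^4 mod 509 = 81
Delta = (9 - 8) * 81 mod 509 = 81
New hash = (82 + 81) mod 509 = 163

Answer: 163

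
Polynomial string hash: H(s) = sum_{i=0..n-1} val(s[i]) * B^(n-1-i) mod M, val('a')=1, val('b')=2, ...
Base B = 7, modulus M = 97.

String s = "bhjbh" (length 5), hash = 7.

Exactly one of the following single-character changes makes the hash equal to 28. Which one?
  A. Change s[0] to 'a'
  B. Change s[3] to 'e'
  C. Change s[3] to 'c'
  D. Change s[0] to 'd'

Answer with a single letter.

Answer: B

Derivation:
Option A: s[0]='b'->'a', delta=(1-2)*7^4 mod 97 = 24, hash=7+24 mod 97 = 31
Option B: s[3]='b'->'e', delta=(5-2)*7^1 mod 97 = 21, hash=7+21 mod 97 = 28 <-- target
Option C: s[3]='b'->'c', delta=(3-2)*7^1 mod 97 = 7, hash=7+7 mod 97 = 14
Option D: s[0]='b'->'d', delta=(4-2)*7^4 mod 97 = 49, hash=7+49 mod 97 = 56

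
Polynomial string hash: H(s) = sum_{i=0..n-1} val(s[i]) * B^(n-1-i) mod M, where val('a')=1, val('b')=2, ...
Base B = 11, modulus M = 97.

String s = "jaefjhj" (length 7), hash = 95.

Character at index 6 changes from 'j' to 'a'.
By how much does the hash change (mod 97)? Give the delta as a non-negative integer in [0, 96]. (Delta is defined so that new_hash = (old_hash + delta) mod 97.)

Answer: 88

Derivation:
Delta formula: (val(new) - val(old)) * B^(n-1-k) mod M
  val('a') - val('j') = 1 - 10 = -9
  B^(n-1-k) = 11^0 mod 97 = 1
  Delta = -9 * 1 mod 97 = 88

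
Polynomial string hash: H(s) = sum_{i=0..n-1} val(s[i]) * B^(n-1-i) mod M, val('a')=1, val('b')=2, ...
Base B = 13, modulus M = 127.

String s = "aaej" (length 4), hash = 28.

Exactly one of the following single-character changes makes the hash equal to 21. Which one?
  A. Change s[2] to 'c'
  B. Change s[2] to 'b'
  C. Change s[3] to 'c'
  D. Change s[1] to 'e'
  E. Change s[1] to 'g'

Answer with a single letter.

Answer: C

Derivation:
Option A: s[2]='e'->'c', delta=(3-5)*13^1 mod 127 = 101, hash=28+101 mod 127 = 2
Option B: s[2]='e'->'b', delta=(2-5)*13^1 mod 127 = 88, hash=28+88 mod 127 = 116
Option C: s[3]='j'->'c', delta=(3-10)*13^0 mod 127 = 120, hash=28+120 mod 127 = 21 <-- target
Option D: s[1]='a'->'e', delta=(5-1)*13^2 mod 127 = 41, hash=28+41 mod 127 = 69
Option E: s[1]='a'->'g', delta=(7-1)*13^2 mod 127 = 125, hash=28+125 mod 127 = 26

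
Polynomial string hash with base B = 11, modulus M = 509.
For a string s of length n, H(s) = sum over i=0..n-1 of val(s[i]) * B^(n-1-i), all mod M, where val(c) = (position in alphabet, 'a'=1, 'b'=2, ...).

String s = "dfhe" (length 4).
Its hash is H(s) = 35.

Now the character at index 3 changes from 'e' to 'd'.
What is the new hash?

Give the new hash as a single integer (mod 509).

Answer: 34

Derivation:
val('e') = 5, val('d') = 4
Position k = 3, exponent = n-1-k = 0
B^0 mod M = 11^0 mod 509 = 1
Delta = (4 - 5) * 1 mod 509 = 508
New hash = (35 + 508) mod 509 = 34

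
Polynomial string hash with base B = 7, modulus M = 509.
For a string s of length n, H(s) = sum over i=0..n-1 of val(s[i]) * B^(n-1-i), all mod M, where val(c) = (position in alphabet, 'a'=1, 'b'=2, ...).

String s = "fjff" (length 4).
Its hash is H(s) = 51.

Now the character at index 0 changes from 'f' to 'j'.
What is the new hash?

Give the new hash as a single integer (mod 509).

val('f') = 6, val('j') = 10
Position k = 0, exponent = n-1-k = 3
B^3 mod M = 7^3 mod 509 = 343
Delta = (10 - 6) * 343 mod 509 = 354
New hash = (51 + 354) mod 509 = 405

Answer: 405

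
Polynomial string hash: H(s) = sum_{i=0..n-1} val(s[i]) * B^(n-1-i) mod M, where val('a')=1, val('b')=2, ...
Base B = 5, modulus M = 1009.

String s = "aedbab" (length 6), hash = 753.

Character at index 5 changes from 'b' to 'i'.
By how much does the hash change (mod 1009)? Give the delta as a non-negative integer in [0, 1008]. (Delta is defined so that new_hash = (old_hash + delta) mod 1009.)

Delta formula: (val(new) - val(old)) * B^(n-1-k) mod M
  val('i') - val('b') = 9 - 2 = 7
  B^(n-1-k) = 5^0 mod 1009 = 1
  Delta = 7 * 1 mod 1009 = 7

Answer: 7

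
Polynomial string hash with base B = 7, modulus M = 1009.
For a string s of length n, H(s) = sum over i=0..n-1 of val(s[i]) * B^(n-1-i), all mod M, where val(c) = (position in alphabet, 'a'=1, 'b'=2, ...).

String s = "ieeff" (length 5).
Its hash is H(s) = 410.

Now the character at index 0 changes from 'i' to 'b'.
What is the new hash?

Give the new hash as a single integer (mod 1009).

val('i') = 9, val('b') = 2
Position k = 0, exponent = n-1-k = 4
B^4 mod M = 7^4 mod 1009 = 383
Delta = (2 - 9) * 383 mod 1009 = 346
New hash = (410 + 346) mod 1009 = 756

Answer: 756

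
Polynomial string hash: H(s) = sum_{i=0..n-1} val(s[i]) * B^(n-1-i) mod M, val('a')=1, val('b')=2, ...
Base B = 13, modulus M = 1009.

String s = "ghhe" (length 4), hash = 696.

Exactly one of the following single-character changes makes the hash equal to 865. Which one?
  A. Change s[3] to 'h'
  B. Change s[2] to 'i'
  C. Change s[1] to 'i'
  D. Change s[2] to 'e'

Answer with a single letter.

Answer: C

Derivation:
Option A: s[3]='e'->'h', delta=(8-5)*13^0 mod 1009 = 3, hash=696+3 mod 1009 = 699
Option B: s[2]='h'->'i', delta=(9-8)*13^1 mod 1009 = 13, hash=696+13 mod 1009 = 709
Option C: s[1]='h'->'i', delta=(9-8)*13^2 mod 1009 = 169, hash=696+169 mod 1009 = 865 <-- target
Option D: s[2]='h'->'e', delta=(5-8)*13^1 mod 1009 = 970, hash=696+970 mod 1009 = 657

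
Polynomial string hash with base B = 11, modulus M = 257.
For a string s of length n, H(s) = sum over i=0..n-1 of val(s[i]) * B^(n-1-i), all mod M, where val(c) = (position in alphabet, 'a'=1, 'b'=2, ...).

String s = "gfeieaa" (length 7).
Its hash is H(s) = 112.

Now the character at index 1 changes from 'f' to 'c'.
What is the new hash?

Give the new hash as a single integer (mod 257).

Answer: 119

Derivation:
val('f') = 6, val('c') = 3
Position k = 1, exponent = n-1-k = 5
B^5 mod M = 11^5 mod 257 = 169
Delta = (3 - 6) * 169 mod 257 = 7
New hash = (112 + 7) mod 257 = 119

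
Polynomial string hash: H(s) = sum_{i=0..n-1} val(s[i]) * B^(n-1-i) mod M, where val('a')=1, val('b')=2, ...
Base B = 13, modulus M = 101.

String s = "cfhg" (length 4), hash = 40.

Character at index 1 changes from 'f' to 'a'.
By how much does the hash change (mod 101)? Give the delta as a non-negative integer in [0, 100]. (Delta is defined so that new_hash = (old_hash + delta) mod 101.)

Delta formula: (val(new) - val(old)) * B^(n-1-k) mod M
  val('a') - val('f') = 1 - 6 = -5
  B^(n-1-k) = 13^2 mod 101 = 68
  Delta = -5 * 68 mod 101 = 64

Answer: 64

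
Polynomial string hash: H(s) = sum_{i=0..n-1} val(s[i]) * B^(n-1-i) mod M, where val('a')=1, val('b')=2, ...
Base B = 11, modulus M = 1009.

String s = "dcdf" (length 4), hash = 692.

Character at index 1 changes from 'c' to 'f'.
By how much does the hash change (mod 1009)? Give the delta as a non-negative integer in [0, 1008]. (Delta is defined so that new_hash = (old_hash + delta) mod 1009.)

Answer: 363

Derivation:
Delta formula: (val(new) - val(old)) * B^(n-1-k) mod M
  val('f') - val('c') = 6 - 3 = 3
  B^(n-1-k) = 11^2 mod 1009 = 121
  Delta = 3 * 121 mod 1009 = 363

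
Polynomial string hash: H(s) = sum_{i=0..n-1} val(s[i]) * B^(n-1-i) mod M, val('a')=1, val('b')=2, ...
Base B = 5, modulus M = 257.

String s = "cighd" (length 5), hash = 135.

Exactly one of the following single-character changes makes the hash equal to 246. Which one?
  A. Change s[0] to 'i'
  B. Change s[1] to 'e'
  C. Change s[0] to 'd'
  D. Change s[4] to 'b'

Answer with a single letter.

Answer: C

Derivation:
Option A: s[0]='c'->'i', delta=(9-3)*5^4 mod 257 = 152, hash=135+152 mod 257 = 30
Option B: s[1]='i'->'e', delta=(5-9)*5^3 mod 257 = 14, hash=135+14 mod 257 = 149
Option C: s[0]='c'->'d', delta=(4-3)*5^4 mod 257 = 111, hash=135+111 mod 257 = 246 <-- target
Option D: s[4]='d'->'b', delta=(2-4)*5^0 mod 257 = 255, hash=135+255 mod 257 = 133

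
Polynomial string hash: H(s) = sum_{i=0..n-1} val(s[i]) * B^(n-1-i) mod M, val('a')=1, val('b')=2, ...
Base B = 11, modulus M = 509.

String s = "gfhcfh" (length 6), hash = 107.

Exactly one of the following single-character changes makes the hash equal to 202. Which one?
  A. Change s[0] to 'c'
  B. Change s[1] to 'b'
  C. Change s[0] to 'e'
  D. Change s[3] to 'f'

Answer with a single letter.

Answer: C

Derivation:
Option A: s[0]='g'->'c', delta=(3-7)*11^5 mod 509 = 190, hash=107+190 mod 509 = 297
Option B: s[1]='f'->'b', delta=(2-6)*11^4 mod 509 = 480, hash=107+480 mod 509 = 78
Option C: s[0]='g'->'e', delta=(5-7)*11^5 mod 509 = 95, hash=107+95 mod 509 = 202 <-- target
Option D: s[3]='c'->'f', delta=(6-3)*11^2 mod 509 = 363, hash=107+363 mod 509 = 470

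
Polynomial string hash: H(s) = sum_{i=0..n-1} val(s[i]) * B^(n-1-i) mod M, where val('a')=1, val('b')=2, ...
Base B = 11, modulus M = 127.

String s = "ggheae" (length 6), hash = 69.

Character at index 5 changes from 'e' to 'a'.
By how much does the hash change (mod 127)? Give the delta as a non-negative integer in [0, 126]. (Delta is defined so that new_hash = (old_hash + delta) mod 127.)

Answer: 123

Derivation:
Delta formula: (val(new) - val(old)) * B^(n-1-k) mod M
  val('a') - val('e') = 1 - 5 = -4
  B^(n-1-k) = 11^0 mod 127 = 1
  Delta = -4 * 1 mod 127 = 123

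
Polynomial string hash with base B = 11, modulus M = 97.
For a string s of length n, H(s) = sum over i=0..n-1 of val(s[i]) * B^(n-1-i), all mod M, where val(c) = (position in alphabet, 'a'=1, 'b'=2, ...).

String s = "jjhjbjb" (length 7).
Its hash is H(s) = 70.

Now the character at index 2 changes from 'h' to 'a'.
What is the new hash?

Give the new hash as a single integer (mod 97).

Answer: 15

Derivation:
val('h') = 8, val('a') = 1
Position k = 2, exponent = n-1-k = 4
B^4 mod M = 11^4 mod 97 = 91
Delta = (1 - 8) * 91 mod 97 = 42
New hash = (70 + 42) mod 97 = 15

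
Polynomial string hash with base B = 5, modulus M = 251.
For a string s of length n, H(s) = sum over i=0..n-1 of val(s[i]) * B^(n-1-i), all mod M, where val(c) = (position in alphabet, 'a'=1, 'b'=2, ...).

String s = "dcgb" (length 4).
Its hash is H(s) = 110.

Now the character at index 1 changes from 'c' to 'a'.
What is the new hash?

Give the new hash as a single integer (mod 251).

Answer: 60

Derivation:
val('c') = 3, val('a') = 1
Position k = 1, exponent = n-1-k = 2
B^2 mod M = 5^2 mod 251 = 25
Delta = (1 - 3) * 25 mod 251 = 201
New hash = (110 + 201) mod 251 = 60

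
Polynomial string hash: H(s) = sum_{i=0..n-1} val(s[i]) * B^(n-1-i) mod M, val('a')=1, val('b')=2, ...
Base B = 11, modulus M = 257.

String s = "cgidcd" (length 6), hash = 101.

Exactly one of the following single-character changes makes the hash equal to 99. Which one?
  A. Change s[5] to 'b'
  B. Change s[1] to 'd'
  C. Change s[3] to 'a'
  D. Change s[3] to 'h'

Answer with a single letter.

Option A: s[5]='d'->'b', delta=(2-4)*11^0 mod 257 = 255, hash=101+255 mod 257 = 99 <-- target
Option B: s[1]='g'->'d', delta=(4-7)*11^4 mod 257 = 24, hash=101+24 mod 257 = 125
Option C: s[3]='d'->'a', delta=(1-4)*11^2 mod 257 = 151, hash=101+151 mod 257 = 252
Option D: s[3]='d'->'h', delta=(8-4)*11^2 mod 257 = 227, hash=101+227 mod 257 = 71

Answer: A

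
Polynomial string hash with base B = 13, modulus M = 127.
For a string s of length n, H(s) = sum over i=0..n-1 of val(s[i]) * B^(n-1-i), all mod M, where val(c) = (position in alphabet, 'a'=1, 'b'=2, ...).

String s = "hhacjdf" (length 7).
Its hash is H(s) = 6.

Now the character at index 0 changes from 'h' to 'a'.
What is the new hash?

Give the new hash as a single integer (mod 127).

val('h') = 8, val('a') = 1
Position k = 0, exponent = n-1-k = 6
B^6 mod M = 13^6 mod 127 = 47
Delta = (1 - 8) * 47 mod 127 = 52
New hash = (6 + 52) mod 127 = 58

Answer: 58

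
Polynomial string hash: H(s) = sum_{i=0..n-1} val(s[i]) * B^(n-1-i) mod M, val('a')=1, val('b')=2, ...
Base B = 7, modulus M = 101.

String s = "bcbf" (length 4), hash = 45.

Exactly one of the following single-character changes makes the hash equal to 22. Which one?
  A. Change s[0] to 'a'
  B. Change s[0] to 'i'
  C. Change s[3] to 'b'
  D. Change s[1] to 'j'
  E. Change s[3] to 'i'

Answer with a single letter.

Answer: B

Derivation:
Option A: s[0]='b'->'a', delta=(1-2)*7^3 mod 101 = 61, hash=45+61 mod 101 = 5
Option B: s[0]='b'->'i', delta=(9-2)*7^3 mod 101 = 78, hash=45+78 mod 101 = 22 <-- target
Option C: s[3]='f'->'b', delta=(2-6)*7^0 mod 101 = 97, hash=45+97 mod 101 = 41
Option D: s[1]='c'->'j', delta=(10-3)*7^2 mod 101 = 40, hash=45+40 mod 101 = 85
Option E: s[3]='f'->'i', delta=(9-6)*7^0 mod 101 = 3, hash=45+3 mod 101 = 48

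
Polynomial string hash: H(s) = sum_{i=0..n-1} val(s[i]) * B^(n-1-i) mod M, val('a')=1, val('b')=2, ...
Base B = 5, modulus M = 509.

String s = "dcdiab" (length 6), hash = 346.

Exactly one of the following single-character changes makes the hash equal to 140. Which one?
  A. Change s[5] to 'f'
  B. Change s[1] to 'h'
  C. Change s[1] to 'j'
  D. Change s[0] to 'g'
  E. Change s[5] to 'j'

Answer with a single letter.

Option A: s[5]='b'->'f', delta=(6-2)*5^0 mod 509 = 4, hash=346+4 mod 509 = 350
Option B: s[1]='c'->'h', delta=(8-3)*5^4 mod 509 = 71, hash=346+71 mod 509 = 417
Option C: s[1]='c'->'j', delta=(10-3)*5^4 mod 509 = 303, hash=346+303 mod 509 = 140 <-- target
Option D: s[0]='d'->'g', delta=(7-4)*5^5 mod 509 = 213, hash=346+213 mod 509 = 50
Option E: s[5]='b'->'j', delta=(10-2)*5^0 mod 509 = 8, hash=346+8 mod 509 = 354

Answer: C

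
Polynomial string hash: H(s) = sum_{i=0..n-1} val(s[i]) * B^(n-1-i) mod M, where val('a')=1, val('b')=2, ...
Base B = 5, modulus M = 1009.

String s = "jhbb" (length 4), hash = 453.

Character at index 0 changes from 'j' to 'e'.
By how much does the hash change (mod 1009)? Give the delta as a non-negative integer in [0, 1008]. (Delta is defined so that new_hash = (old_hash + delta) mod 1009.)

Delta formula: (val(new) - val(old)) * B^(n-1-k) mod M
  val('e') - val('j') = 5 - 10 = -5
  B^(n-1-k) = 5^3 mod 1009 = 125
  Delta = -5 * 125 mod 1009 = 384

Answer: 384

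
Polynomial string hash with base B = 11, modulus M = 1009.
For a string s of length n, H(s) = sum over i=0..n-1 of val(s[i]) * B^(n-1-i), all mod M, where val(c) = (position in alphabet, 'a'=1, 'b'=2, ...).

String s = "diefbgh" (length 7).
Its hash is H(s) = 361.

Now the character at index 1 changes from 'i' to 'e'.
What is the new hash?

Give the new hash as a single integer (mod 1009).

Answer: 908

Derivation:
val('i') = 9, val('e') = 5
Position k = 1, exponent = n-1-k = 5
B^5 mod M = 11^5 mod 1009 = 620
Delta = (5 - 9) * 620 mod 1009 = 547
New hash = (361 + 547) mod 1009 = 908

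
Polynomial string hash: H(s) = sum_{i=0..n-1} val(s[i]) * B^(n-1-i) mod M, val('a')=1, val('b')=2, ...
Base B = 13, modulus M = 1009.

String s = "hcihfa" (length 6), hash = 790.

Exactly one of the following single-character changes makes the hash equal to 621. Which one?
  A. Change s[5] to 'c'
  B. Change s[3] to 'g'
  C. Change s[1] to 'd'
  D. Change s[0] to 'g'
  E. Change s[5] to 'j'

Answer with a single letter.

Answer: B

Derivation:
Option A: s[5]='a'->'c', delta=(3-1)*13^0 mod 1009 = 2, hash=790+2 mod 1009 = 792
Option B: s[3]='h'->'g', delta=(7-8)*13^2 mod 1009 = 840, hash=790+840 mod 1009 = 621 <-- target
Option C: s[1]='c'->'d', delta=(4-3)*13^4 mod 1009 = 309, hash=790+309 mod 1009 = 90
Option D: s[0]='h'->'g', delta=(7-8)*13^5 mod 1009 = 19, hash=790+19 mod 1009 = 809
Option E: s[5]='a'->'j', delta=(10-1)*13^0 mod 1009 = 9, hash=790+9 mod 1009 = 799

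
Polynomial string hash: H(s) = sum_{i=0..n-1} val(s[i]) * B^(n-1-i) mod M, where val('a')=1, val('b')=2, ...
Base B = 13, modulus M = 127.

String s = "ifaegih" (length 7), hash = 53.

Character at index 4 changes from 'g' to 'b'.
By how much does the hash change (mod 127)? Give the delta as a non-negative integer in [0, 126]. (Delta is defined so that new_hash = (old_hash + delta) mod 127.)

Delta formula: (val(new) - val(old)) * B^(n-1-k) mod M
  val('b') - val('g') = 2 - 7 = -5
  B^(n-1-k) = 13^2 mod 127 = 42
  Delta = -5 * 42 mod 127 = 44

Answer: 44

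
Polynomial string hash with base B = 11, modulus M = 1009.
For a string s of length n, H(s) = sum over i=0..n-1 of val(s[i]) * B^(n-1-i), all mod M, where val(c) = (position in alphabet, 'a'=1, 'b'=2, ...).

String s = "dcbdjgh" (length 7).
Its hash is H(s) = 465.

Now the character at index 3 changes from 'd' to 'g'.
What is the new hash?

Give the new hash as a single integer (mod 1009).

Answer: 422

Derivation:
val('d') = 4, val('g') = 7
Position k = 3, exponent = n-1-k = 3
B^3 mod M = 11^3 mod 1009 = 322
Delta = (7 - 4) * 322 mod 1009 = 966
New hash = (465 + 966) mod 1009 = 422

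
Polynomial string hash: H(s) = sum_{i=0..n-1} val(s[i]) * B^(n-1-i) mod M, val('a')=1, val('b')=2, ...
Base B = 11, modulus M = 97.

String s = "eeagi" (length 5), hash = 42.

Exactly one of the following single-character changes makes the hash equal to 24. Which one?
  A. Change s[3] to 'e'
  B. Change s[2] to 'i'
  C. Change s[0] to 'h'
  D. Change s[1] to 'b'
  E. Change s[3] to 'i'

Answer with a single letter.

Option A: s[3]='g'->'e', delta=(5-7)*11^1 mod 97 = 75, hash=42+75 mod 97 = 20
Option B: s[2]='a'->'i', delta=(9-1)*11^2 mod 97 = 95, hash=42+95 mod 97 = 40
Option C: s[0]='e'->'h', delta=(8-5)*11^4 mod 97 = 79, hash=42+79 mod 97 = 24 <-- target
Option D: s[1]='e'->'b', delta=(2-5)*11^3 mod 97 = 81, hash=42+81 mod 97 = 26
Option E: s[3]='g'->'i', delta=(9-7)*11^1 mod 97 = 22, hash=42+22 mod 97 = 64

Answer: C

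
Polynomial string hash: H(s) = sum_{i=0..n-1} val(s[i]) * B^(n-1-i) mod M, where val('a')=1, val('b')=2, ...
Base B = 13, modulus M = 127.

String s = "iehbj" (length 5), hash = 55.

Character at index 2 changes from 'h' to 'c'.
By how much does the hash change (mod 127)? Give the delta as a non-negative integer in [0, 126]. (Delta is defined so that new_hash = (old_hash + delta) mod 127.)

Answer: 44

Derivation:
Delta formula: (val(new) - val(old)) * B^(n-1-k) mod M
  val('c') - val('h') = 3 - 8 = -5
  B^(n-1-k) = 13^2 mod 127 = 42
  Delta = -5 * 42 mod 127 = 44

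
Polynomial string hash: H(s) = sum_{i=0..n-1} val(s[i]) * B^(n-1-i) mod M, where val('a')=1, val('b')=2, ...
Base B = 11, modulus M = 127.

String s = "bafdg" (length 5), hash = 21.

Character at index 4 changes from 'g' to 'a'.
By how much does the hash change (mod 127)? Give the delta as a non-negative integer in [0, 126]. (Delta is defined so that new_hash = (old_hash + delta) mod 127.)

Answer: 121

Derivation:
Delta formula: (val(new) - val(old)) * B^(n-1-k) mod M
  val('a') - val('g') = 1 - 7 = -6
  B^(n-1-k) = 11^0 mod 127 = 1
  Delta = -6 * 1 mod 127 = 121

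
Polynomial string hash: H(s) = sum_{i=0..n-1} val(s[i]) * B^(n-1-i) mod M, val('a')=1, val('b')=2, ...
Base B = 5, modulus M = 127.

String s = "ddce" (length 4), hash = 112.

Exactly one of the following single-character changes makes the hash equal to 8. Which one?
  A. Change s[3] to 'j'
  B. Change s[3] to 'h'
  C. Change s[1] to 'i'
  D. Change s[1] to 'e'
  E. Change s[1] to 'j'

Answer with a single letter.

Answer: E

Derivation:
Option A: s[3]='e'->'j', delta=(10-5)*5^0 mod 127 = 5, hash=112+5 mod 127 = 117
Option B: s[3]='e'->'h', delta=(8-5)*5^0 mod 127 = 3, hash=112+3 mod 127 = 115
Option C: s[1]='d'->'i', delta=(9-4)*5^2 mod 127 = 125, hash=112+125 mod 127 = 110
Option D: s[1]='d'->'e', delta=(5-4)*5^2 mod 127 = 25, hash=112+25 mod 127 = 10
Option E: s[1]='d'->'j', delta=(10-4)*5^2 mod 127 = 23, hash=112+23 mod 127 = 8 <-- target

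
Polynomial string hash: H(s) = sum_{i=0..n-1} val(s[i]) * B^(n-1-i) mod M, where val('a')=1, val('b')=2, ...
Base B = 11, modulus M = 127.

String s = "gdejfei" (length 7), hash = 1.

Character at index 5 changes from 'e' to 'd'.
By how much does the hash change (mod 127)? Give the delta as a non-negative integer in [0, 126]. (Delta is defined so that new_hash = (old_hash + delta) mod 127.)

Answer: 116

Derivation:
Delta formula: (val(new) - val(old)) * B^(n-1-k) mod M
  val('d') - val('e') = 4 - 5 = -1
  B^(n-1-k) = 11^1 mod 127 = 11
  Delta = -1 * 11 mod 127 = 116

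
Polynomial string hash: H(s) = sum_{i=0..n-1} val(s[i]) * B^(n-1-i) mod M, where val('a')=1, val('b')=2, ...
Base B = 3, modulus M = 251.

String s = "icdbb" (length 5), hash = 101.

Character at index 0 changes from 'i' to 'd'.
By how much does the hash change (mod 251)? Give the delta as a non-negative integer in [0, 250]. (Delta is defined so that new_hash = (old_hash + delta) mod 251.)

Delta formula: (val(new) - val(old)) * B^(n-1-k) mod M
  val('d') - val('i') = 4 - 9 = -5
  B^(n-1-k) = 3^4 mod 251 = 81
  Delta = -5 * 81 mod 251 = 97

Answer: 97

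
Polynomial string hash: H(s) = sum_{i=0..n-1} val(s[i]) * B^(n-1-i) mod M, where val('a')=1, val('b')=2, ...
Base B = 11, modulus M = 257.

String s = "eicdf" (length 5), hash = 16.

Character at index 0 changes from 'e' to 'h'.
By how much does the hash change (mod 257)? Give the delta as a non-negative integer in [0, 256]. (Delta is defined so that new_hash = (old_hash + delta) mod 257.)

Answer: 233

Derivation:
Delta formula: (val(new) - val(old)) * B^(n-1-k) mod M
  val('h') - val('e') = 8 - 5 = 3
  B^(n-1-k) = 11^4 mod 257 = 249
  Delta = 3 * 249 mod 257 = 233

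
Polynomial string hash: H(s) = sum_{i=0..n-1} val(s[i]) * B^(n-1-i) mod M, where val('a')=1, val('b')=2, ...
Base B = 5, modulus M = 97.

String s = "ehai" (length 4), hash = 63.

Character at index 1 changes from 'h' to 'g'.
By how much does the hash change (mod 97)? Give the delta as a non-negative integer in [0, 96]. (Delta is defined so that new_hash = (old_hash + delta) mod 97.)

Answer: 72

Derivation:
Delta formula: (val(new) - val(old)) * B^(n-1-k) mod M
  val('g') - val('h') = 7 - 8 = -1
  B^(n-1-k) = 5^2 mod 97 = 25
  Delta = -1 * 25 mod 97 = 72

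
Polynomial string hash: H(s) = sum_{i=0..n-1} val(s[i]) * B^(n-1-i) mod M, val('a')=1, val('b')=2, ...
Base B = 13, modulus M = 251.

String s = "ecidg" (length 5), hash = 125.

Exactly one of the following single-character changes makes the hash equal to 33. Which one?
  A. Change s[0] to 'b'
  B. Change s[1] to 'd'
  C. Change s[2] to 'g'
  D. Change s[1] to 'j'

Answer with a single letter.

Answer: A

Derivation:
Option A: s[0]='e'->'b', delta=(2-5)*13^4 mod 251 = 159, hash=125+159 mod 251 = 33 <-- target
Option B: s[1]='c'->'d', delta=(4-3)*13^3 mod 251 = 189, hash=125+189 mod 251 = 63
Option C: s[2]='i'->'g', delta=(7-9)*13^2 mod 251 = 164, hash=125+164 mod 251 = 38
Option D: s[1]='c'->'j', delta=(10-3)*13^3 mod 251 = 68, hash=125+68 mod 251 = 193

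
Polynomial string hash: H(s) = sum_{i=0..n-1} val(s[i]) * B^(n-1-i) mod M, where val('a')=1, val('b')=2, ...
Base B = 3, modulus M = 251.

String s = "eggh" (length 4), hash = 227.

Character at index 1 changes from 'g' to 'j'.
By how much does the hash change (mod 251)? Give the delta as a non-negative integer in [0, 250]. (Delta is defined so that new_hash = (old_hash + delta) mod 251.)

Delta formula: (val(new) - val(old)) * B^(n-1-k) mod M
  val('j') - val('g') = 10 - 7 = 3
  B^(n-1-k) = 3^2 mod 251 = 9
  Delta = 3 * 9 mod 251 = 27

Answer: 27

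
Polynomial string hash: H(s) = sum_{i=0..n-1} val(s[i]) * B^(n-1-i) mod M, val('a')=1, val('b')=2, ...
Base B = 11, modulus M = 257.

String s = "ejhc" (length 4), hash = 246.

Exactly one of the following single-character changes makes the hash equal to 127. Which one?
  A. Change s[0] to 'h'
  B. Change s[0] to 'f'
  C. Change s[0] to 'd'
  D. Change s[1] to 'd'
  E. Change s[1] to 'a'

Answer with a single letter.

Option A: s[0]='e'->'h', delta=(8-5)*11^3 mod 257 = 138, hash=246+138 mod 257 = 127 <-- target
Option B: s[0]='e'->'f', delta=(6-5)*11^3 mod 257 = 46, hash=246+46 mod 257 = 35
Option C: s[0]='e'->'d', delta=(4-5)*11^3 mod 257 = 211, hash=246+211 mod 257 = 200
Option D: s[1]='j'->'d', delta=(4-10)*11^2 mod 257 = 45, hash=246+45 mod 257 = 34
Option E: s[1]='j'->'a', delta=(1-10)*11^2 mod 257 = 196, hash=246+196 mod 257 = 185

Answer: A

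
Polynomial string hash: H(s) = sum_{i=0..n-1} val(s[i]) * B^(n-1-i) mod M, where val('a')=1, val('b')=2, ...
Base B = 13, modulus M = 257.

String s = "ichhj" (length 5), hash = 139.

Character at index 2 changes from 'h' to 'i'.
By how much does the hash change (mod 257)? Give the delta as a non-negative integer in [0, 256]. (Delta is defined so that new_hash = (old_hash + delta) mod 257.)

Delta formula: (val(new) - val(old)) * B^(n-1-k) mod M
  val('i') - val('h') = 9 - 8 = 1
  B^(n-1-k) = 13^2 mod 257 = 169
  Delta = 1 * 169 mod 257 = 169

Answer: 169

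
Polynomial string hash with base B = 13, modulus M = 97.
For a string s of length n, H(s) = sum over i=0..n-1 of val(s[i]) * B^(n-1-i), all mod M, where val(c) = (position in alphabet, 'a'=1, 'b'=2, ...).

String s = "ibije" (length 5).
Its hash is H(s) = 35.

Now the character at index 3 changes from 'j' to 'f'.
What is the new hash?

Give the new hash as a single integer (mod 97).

Answer: 80

Derivation:
val('j') = 10, val('f') = 6
Position k = 3, exponent = n-1-k = 1
B^1 mod M = 13^1 mod 97 = 13
Delta = (6 - 10) * 13 mod 97 = 45
New hash = (35 + 45) mod 97 = 80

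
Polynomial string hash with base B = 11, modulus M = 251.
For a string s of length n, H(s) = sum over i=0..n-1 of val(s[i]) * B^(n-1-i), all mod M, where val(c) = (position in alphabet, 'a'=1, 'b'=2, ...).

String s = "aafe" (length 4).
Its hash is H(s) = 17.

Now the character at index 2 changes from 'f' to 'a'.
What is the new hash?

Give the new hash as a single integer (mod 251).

val('f') = 6, val('a') = 1
Position k = 2, exponent = n-1-k = 1
B^1 mod M = 11^1 mod 251 = 11
Delta = (1 - 6) * 11 mod 251 = 196
New hash = (17 + 196) mod 251 = 213

Answer: 213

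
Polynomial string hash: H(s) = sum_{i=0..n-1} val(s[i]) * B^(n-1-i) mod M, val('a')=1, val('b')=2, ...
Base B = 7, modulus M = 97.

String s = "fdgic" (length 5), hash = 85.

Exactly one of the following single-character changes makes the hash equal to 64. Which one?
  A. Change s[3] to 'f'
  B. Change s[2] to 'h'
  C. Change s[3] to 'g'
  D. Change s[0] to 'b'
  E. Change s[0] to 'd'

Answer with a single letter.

Answer: A

Derivation:
Option A: s[3]='i'->'f', delta=(6-9)*7^1 mod 97 = 76, hash=85+76 mod 97 = 64 <-- target
Option B: s[2]='g'->'h', delta=(8-7)*7^2 mod 97 = 49, hash=85+49 mod 97 = 37
Option C: s[3]='i'->'g', delta=(7-9)*7^1 mod 97 = 83, hash=85+83 mod 97 = 71
Option D: s[0]='f'->'b', delta=(2-6)*7^4 mod 97 = 96, hash=85+96 mod 97 = 84
Option E: s[0]='f'->'d', delta=(4-6)*7^4 mod 97 = 48, hash=85+48 mod 97 = 36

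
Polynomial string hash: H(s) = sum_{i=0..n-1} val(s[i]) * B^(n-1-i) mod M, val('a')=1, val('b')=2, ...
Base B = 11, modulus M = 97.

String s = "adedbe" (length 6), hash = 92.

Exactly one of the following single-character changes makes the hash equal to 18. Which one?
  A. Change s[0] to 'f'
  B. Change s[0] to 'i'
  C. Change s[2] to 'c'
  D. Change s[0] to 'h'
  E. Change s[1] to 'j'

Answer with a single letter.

Option A: s[0]='a'->'f', delta=(6-1)*11^5 mod 97 = 58, hash=92+58 mod 97 = 53
Option B: s[0]='a'->'i', delta=(9-1)*11^5 mod 97 = 54, hash=92+54 mod 97 = 49
Option C: s[2]='e'->'c', delta=(3-5)*11^3 mod 97 = 54, hash=92+54 mod 97 = 49
Option D: s[0]='a'->'h', delta=(8-1)*11^5 mod 97 = 23, hash=92+23 mod 97 = 18 <-- target
Option E: s[1]='d'->'j', delta=(10-4)*11^4 mod 97 = 61, hash=92+61 mod 97 = 56

Answer: D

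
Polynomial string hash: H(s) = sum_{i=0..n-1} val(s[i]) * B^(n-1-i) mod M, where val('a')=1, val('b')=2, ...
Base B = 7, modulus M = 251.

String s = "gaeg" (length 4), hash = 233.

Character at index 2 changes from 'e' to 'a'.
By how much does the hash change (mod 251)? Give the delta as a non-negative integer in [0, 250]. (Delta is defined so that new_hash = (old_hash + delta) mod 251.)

Answer: 223

Derivation:
Delta formula: (val(new) - val(old)) * B^(n-1-k) mod M
  val('a') - val('e') = 1 - 5 = -4
  B^(n-1-k) = 7^1 mod 251 = 7
  Delta = -4 * 7 mod 251 = 223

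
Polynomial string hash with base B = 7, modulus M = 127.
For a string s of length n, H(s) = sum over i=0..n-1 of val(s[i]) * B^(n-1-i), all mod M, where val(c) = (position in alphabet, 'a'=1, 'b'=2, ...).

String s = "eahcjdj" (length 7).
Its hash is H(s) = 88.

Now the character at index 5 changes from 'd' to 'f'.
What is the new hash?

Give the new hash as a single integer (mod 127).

val('d') = 4, val('f') = 6
Position k = 5, exponent = n-1-k = 1
B^1 mod M = 7^1 mod 127 = 7
Delta = (6 - 4) * 7 mod 127 = 14
New hash = (88 + 14) mod 127 = 102

Answer: 102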